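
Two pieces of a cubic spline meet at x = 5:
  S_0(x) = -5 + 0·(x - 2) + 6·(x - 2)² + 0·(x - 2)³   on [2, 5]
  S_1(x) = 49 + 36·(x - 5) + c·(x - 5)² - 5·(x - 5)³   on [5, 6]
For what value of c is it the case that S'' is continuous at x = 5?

6

S_0''(x) = 12 + 0·(x - 2), so S_0''(5) = 12. On the right, S_1''(5) = 2c, so c = 6.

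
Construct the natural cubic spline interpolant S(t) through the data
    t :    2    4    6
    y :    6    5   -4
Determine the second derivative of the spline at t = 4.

Write σ_i for S''(x_i). With h_i = 2, 2 and divided differences Δ_i = -1/2, -9/2, the continuity of S' gives the tridiagonal system
  2·σ_0 + 8·σ_1 + 2·σ_2 = 6(Δ_1 - Δ_0) = -24
Natural end conditions: σ_0 = σ_2 = 0.
Hence σ_0 = 0, σ_1 = -3, σ_2 = 0.

-3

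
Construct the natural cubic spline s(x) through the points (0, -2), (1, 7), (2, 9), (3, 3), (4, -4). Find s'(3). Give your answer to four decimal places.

With M_i denoting the second derivative at x_i, h_i = 1, 1, 1, 1, and Δ_i = (y_(i+1) − y_i)/h_i = 9, 2, -6, -7:
  1·M_0 + 4·M_1 + 1·M_2 = 6(Δ_1 - Δ_0) = -42
  1·M_1 + 4·M_2 + 1·M_3 = 6(Δ_2 - Δ_1) = -48
  1·M_2 + 4·M_3 + 1·M_4 = 6(Δ_3 - Δ_2) = -6
Natural end conditions: M_0 = M_4 = 0.
Hence M_0 = 0, M_1 = -111/14, M_2 = -72/7, M_3 = 15/14, M_4 = 0.
On [3, 4], s'(x) = b_3 + 2c_3·(x - 3) + 3d_3·(x - 3)² with b_3 = Δ_3 - h_3(2M_3 + M_4)/6 = -103/14, c_3 = M_3/2 = 15/28, d_3 = (M_4 - M_3)/(6h_3) = -5/28. So s'(3) = -103/14.

-7.3571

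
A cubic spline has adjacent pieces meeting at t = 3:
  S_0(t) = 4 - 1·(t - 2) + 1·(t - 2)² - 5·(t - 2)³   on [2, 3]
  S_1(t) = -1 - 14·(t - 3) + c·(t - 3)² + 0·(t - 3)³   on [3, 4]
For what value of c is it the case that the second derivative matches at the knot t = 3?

S_0''(t) = 2 - 30·(t - 2), so S_0''(3) = -28. On the right, S_1''(3) = 2c, so c = -14.

-14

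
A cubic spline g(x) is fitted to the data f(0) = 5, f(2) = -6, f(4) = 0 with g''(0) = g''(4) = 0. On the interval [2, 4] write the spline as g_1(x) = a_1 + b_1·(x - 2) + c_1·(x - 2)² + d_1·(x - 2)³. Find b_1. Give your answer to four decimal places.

Let σ_i = g''(x_i). Step sizes h_i = 2, 2; slopes of the chords Δ_i = (y_(i+1) - y_i)/h_i = -11/2, 3.
  2·σ_0 + 8·σ_1 + 2·σ_2 = 6(Δ_1 - Δ_0) = 51
Natural end conditions: σ_0 = σ_2 = 0.
Solving the tridiagonal system: σ_0 = 0, σ_1 = 51/8, σ_2 = 0.
On [2, 4], with g_1(x) = a_1 + b_1·(x - 2) + c_1·(x - 2)² + d_1·(x - 2)³: c_1 = σ_1/2 = 51/16, d_1 = (σ_2 - σ_1)/(6h_1) = -17/32, b_1 = Δ_1 - h_1(2σ_1 + σ_2)/6 = -5/4.

-1.2500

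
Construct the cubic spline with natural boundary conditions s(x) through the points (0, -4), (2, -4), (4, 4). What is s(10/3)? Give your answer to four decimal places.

0.7407

Let M_i = s''(x_i). Step sizes h_i = 2, 2; slopes of the chords Δ_i = (y_(i+1) - y_i)/h_i = 0, 4.
  2·M_0 + 8·M_1 + 2·M_2 = 6(Δ_1 - Δ_0) = 24
Natural end conditions: M_0 = M_2 = 0.
Solving the tridiagonal system: M_0 = 0, M_1 = 3, M_2 = 0.
On [2, 4], s(x) = -4 + 2·(x - 2) + 3/2·(x - 2)² - 1/4·(x - 2)³.
With (x - 2) = 4/3: s(10/3) = 20/27.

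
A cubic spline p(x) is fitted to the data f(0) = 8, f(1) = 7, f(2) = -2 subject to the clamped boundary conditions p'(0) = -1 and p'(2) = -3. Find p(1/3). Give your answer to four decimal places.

8.0741

Put M_i = p'' at the i-th knot. Here h = (1, 1) and Δ = (-1, -9), so the interior equations h_(i-1)·M_(i-1) + 2(h_(i-1)+h_i)·M_i + h_i·M_(i+1) = 6(Δ_i − Δ_(i-1)) read
  1·M_0 + 4·M_1 + 1·M_2 = 6(Δ_1 - Δ_0) = -48
Clamped end conditions give two more equations: 2h_0·M_0 + h_0·M_1 = 6(Δ_0 - p'(0)) = 0 and h_1·M_1 + 2h_1·M_2 = 6(p'(2) - Δ_1) = 36.
Solving the tridiagonal system: M_0 = 11, M_1 = -22, M_2 = 29.
On [0, 1], p(x) = 8 - 1·x + 11/2·x² - 11/2·x³.
With x = 1/3: p(1/3) = 218/27.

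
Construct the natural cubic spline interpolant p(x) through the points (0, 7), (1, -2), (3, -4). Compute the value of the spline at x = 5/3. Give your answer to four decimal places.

Put σ_i = p'' at the i-th knot. Here h = (1, 2) and Δ = (-9, -1), so the interior equations h_(i-1)·σ_(i-1) + 2(h_(i-1)+h_i)·σ_i + h_i·σ_(i+1) = 6(Δ_i − Δ_(i-1)) read
  1·σ_0 + 6·σ_1 + 2·σ_2 = 6(Δ_1 - Δ_0) = 48
Natural end conditions: σ_0 = σ_2 = 0.
Solving the tridiagonal system: σ_0 = 0, σ_1 = 8, σ_2 = 0.
On [1, 3], p(x) = -2 - 19/3·(x - 1) + 4·(x - 1)² - 2/3·(x - 1)³.
With (x - 1) = 2/3: p(5/3) = -376/81.

-4.6420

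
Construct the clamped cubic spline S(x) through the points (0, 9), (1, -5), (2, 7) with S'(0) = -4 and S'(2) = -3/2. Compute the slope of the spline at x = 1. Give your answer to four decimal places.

-0.1250

Put σ_i = S'' at the i-th knot. Here h = (1, 1) and Δ = (-14, 12), so the interior equations h_(i-1)·σ_(i-1) + 2(h_(i-1)+h_i)·σ_i + h_i·σ_(i+1) = 6(Δ_i − Δ_(i-1)) read
  1·σ_0 + 4·σ_1 + 1·σ_2 = 6(Δ_1 - Δ_0) = 156
Clamped end conditions give two more equations: 2h_0·σ_0 + h_0·σ_1 = 6(Δ_0 - S'(0)) = -60 and h_1·σ_1 + 2h_1·σ_2 = 6(S'(2) - Δ_1) = -81.
Hence σ_0 = -271/4, σ_1 = 151/2, σ_2 = -313/4.
On [1, 2], S'(x) = b_1 + 2c_1·(x - 1) + 3d_1·(x - 1)² with b_1 = Δ_1 - h_1(2σ_1 + σ_2)/6 = -1/8, c_1 = σ_1/2 = 151/4, d_1 = (σ_2 - σ_1)/(6h_1) = -205/8. So S'(1) = -1/8.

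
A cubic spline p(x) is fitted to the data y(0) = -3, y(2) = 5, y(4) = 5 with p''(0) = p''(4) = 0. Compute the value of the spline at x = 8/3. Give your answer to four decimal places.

With M_i denoting the second derivative at x_i, h_i = 2, 2, and Δ_i = (y_(i+1) − y_i)/h_i = 4, 0:
  2·M_0 + 8·M_1 + 2·M_2 = 6(Δ_1 - Δ_0) = -24
Natural end conditions: M_0 = M_2 = 0.
Forward elimination and back-substitution give M_0 = 0, M_1 = -3, M_2 = 0.
On [2, 4], p(x) = 5 + 2·(x - 2) - 3/2·(x - 2)² + 1/4·(x - 2)³.
With (x - 2) = 2/3: p(8/3) = 155/27.

5.7407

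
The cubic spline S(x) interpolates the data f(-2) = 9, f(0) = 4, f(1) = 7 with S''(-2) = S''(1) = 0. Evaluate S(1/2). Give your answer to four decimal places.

Write M_i for S''(x_i). With h_i = 2, 1 and divided differences Δ_i = -5/2, 3, the continuity of S' gives the tridiagonal system
  2·M_0 + 6·M_1 + 1·M_2 = 6(Δ_1 - Δ_0) = 33
Natural end conditions: M_0 = M_2 = 0.
Hence M_0 = 0, M_1 = 11/2, M_2 = 0.
On [0, 1], S(x) = 4 + 7/6·x + 11/4·x² - 11/12·x³.
With x = 1/2: S(1/2) = 165/32.

5.1563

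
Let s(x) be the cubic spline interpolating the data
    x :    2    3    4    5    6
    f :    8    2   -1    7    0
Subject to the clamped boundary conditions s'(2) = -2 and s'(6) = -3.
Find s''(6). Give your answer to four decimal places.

Put M_i = s'' at the i-th knot. Here h = (1, 1, 1, 1) and Δ = (-6, -3, 8, -7), so the interior equations h_(i-1)·M_(i-1) + 2(h_(i-1)+h_i)·M_i + h_i·M_(i+1) = 6(Δ_i − Δ_(i-1)) read
  1·M_0 + 4·M_1 + 1·M_2 = 6(Δ_1 - Δ_0) = 18
  1·M_1 + 4·M_2 + 1·M_3 = 6(Δ_2 - Δ_1) = 66
  1·M_2 + 4·M_3 + 1·M_4 = 6(Δ_3 - Δ_2) = -90
Clamped end conditions give two more equations: 2h_0·M_0 + h_0·M_1 = 6(Δ_0 - s'(2)) = -24 and h_3·M_3 + 2h_3·M_4 = 6(s'(6) - Δ_3) = 24.
Solving the tridiagonal system: M_0 = -355/28, M_1 = 19/14, M_2 = 101/4, M_3 = -509/14, M_4 = 845/28.

30.1786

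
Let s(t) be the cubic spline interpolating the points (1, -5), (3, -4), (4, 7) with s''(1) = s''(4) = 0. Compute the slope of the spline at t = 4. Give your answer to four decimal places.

12.7500

With M_i denoting the second derivative at x_i, h_i = 2, 1, and Δ_i = (y_(i+1) − y_i)/h_i = 1/2, 11:
  2·M_0 + 6·M_1 + 1·M_2 = 6(Δ_1 - Δ_0) = 63
Natural end conditions: M_0 = M_2 = 0.
Hence M_0 = 0, M_1 = 21/2, M_2 = 0.
On [3, 4], s'(t) = b_1 + 2c_1·(t - 3) + 3d_1·(t - 3)² with b_1 = Δ_1 - h_1(2M_1 + M_2)/6 = 15/2, c_1 = M_1/2 = 21/4, d_1 = (M_2 - M_1)/(6h_1) = -7/4. So s'(4) = 51/4.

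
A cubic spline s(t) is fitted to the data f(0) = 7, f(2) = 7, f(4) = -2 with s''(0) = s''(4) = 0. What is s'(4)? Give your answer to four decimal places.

Put M_i = s'' at the i-th knot. Here h = (2, 2) and Δ = (0, -9/2), so the interior equations h_(i-1)·M_(i-1) + 2(h_(i-1)+h_i)·M_i + h_i·M_(i+1) = 6(Δ_i − Δ_(i-1)) read
  2·M_0 + 8·M_1 + 2·M_2 = 6(Δ_1 - Δ_0) = -27
Natural end conditions: M_0 = M_2 = 0.
Hence M_0 = 0, M_1 = -27/8, M_2 = 0.
On [2, 4], s'(t) = b_1 + 2c_1·(t - 2) + 3d_1·(t - 2)² with b_1 = Δ_1 - h_1(2M_1 + M_2)/6 = -9/4, c_1 = M_1/2 = -27/16, d_1 = (M_2 - M_1)/(6h_1) = 9/32. So s'(4) = -45/8.

-5.6250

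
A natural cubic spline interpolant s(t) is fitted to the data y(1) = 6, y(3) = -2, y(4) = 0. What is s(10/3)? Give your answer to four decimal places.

Put M_i = s'' at the i-th knot. Here h = (2, 1) and Δ = (-4, 2), so the interior equations h_(i-1)·M_(i-1) + 2(h_(i-1)+h_i)·M_i + h_i·M_(i+1) = 6(Δ_i − Δ_(i-1)) read
  2·M_0 + 6·M_1 + 1·M_2 = 6(Δ_1 - Δ_0) = 36
Natural end conditions: M_0 = M_2 = 0.
Solving the tridiagonal system: M_0 = 0, M_1 = 6, M_2 = 0.
On [3, 4], s(t) = -2 + 0·(t - 3) + 3·(t - 3)² - 1·(t - 3)³.
With (t - 3) = 1/3: s(10/3) = -46/27.

-1.7037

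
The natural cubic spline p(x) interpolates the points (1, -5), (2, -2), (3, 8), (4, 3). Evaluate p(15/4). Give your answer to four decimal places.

Let σ_i = p''(x_i). Step sizes h_i = 1, 1, 1; slopes of the chords Δ_i = (y_(i+1) - y_i)/h_i = 3, 10, -5.
  1·σ_0 + 4·σ_1 + 1·σ_2 = 6(Δ_1 - Δ_0) = 42
  1·σ_1 + 4·σ_2 + 1·σ_3 = 6(Δ_2 - Δ_1) = -90
Natural end conditions: σ_0 = σ_3 = 0.
Solving the tridiagonal system: σ_0 = 0, σ_1 = 86/5, σ_2 = -134/5, σ_3 = 0.
On [3, 4], p(x) = 8 + 59/15·(x - 3) - 67/5·(x - 3)² + 67/15·(x - 3)³.
With (x - 3) = 3/4: p(15/4) = 339/64.

5.2969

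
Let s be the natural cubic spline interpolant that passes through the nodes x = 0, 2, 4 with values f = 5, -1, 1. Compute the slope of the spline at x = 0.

-4

Let M_i = s''(x_i). Step sizes h_i = 2, 2; slopes of the chords Δ_i = (y_(i+1) - y_i)/h_i = -3, 1.
  2·M_0 + 8·M_1 + 2·M_2 = 6(Δ_1 - Δ_0) = 24
Natural end conditions: M_0 = M_2 = 0.
Solving: M_0 = 0, M_1 = 3, M_2 = 0.
On [0, 2], s'(x) = b_0 + 2c_0·x + 3d_0·x² with b_0 = Δ_0 - h_0(2M_0 + M_1)/6 = -4, c_0 = M_0/2 = 0, d_0 = (M_1 - M_0)/(6h_0) = 1/4. So s'(0) = -4.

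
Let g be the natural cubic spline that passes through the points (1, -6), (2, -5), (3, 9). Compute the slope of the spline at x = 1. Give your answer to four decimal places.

With m_i denoting the second derivative at x_i, h_i = 1, 1, and Δ_i = (y_(i+1) − y_i)/h_i = 1, 14:
  1·m_0 + 4·m_1 + 1·m_2 = 6(Δ_1 - Δ_0) = 78
Natural end conditions: m_0 = m_2 = 0.
Forward elimination and back-substitution give m_0 = 0, m_1 = 39/2, m_2 = 0.
On [1, 2], g'(x) = b_0 + 2c_0·(x - 1) + 3d_0·(x - 1)² with b_0 = Δ_0 - h_0(2m_0 + m_1)/6 = -9/4, c_0 = m_0/2 = 0, d_0 = (m_1 - m_0)/(6h_0) = 13/4. So g'(1) = -9/4.

-2.2500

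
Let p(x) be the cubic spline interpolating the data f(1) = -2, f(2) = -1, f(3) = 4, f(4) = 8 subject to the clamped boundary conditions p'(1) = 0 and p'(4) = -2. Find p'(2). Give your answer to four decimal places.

2.8667

Let M_i = p''(x_i). Step sizes h_i = 1, 1, 1; slopes of the chords Δ_i = (y_(i+1) - y_i)/h_i = 1, 5, 4.
  1·M_0 + 4·M_1 + 1·M_2 = 6(Δ_1 - Δ_0) = 24
  1·M_1 + 4·M_2 + 1·M_3 = 6(Δ_2 - Δ_1) = -6
Clamped end conditions give two more equations: 2h_0·M_0 + h_0·M_1 = 6(Δ_0 - p'(1)) = 6 and h_2·M_2 + 2h_2·M_3 = 6(p'(4) - Δ_2) = -36.
Solving: M_0 = 4/15, M_1 = 82/15, M_2 = 28/15, M_3 = -284/15.
On [2, 3], p'(x) = b_1 + 2c_1·(x - 2) + 3d_1·(x - 2)² with b_1 = Δ_1 - h_1(2M_1 + M_2)/6 = 43/15, c_1 = M_1/2 = 41/15, d_1 = (M_2 - M_1)/(6h_1) = -3/5. So p'(2) = 43/15.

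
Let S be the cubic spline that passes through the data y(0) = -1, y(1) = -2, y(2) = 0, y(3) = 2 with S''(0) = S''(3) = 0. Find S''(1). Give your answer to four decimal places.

Let σ_i = S''(x_i). Step sizes h_i = 1, 1, 1; slopes of the chords Δ_i = (y_(i+1) - y_i)/h_i = -1, 2, 2.
  1·σ_0 + 4·σ_1 + 1·σ_2 = 6(Δ_1 - Δ_0) = 18
  1·σ_1 + 4·σ_2 + 1·σ_3 = 6(Δ_2 - Δ_1) = 0
Natural end conditions: σ_0 = σ_3 = 0.
Solving: σ_0 = 0, σ_1 = 24/5, σ_2 = -6/5, σ_3 = 0.

4.8000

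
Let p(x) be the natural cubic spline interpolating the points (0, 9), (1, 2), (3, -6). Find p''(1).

3

With m_i denoting the second derivative at x_i, h_i = 1, 2, and Δ_i = (y_(i+1) − y_i)/h_i = -7, -4:
  1·m_0 + 6·m_1 + 2·m_2 = 6(Δ_1 - Δ_0) = 18
Natural end conditions: m_0 = m_2 = 0.
Hence m_0 = 0, m_1 = 3, m_2 = 0.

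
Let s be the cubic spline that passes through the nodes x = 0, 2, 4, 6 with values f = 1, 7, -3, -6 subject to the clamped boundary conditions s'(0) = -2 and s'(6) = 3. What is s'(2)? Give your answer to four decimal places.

Put m_i = s'' at the i-th knot. Here h = (2, 2, 2) and Δ = (3, -5, -3/2), so the interior equations h_(i-1)·m_(i-1) + 2(h_(i-1)+h_i)·m_i + h_i·m_(i+1) = 6(Δ_i − Δ_(i-1)) read
  2·m_0 + 8·m_1 + 2·m_2 = 6(Δ_1 - Δ_0) = -48
  2·m_1 + 8·m_2 + 2·m_3 = 6(Δ_2 - Δ_1) = 21
Clamped end conditions give two more equations: 2h_0·m_0 + h_0·m_1 = 6(Δ_0 - s'(0)) = 30 and h_2·m_2 + 2h_2·m_3 = 6(s'(6) - Δ_2) = 27.
Solving the tridiagonal system: m_0 = 377/30, m_1 = -152/15, m_2 = 119/30, m_3 = 143/30.
On [2, 4], s'(x) = b_1 + 2c_1·(x - 2) + 3d_1·(x - 2)² with b_1 = Δ_1 - h_1(2m_1 + m_2)/6 = 13/30, c_1 = m_1/2 = -76/15, d_1 = (m_2 - m_1)/(6h_1) = 47/40. So s'(2) = 13/30.

0.4333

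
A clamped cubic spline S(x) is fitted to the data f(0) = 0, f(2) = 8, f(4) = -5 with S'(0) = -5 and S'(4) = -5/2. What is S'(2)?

Let M_i = S''(x_i). Step sizes h_i = 2, 2; slopes of the chords Δ_i = (y_(i+1) - y_i)/h_i = 4, -13/2.
  2·M_0 + 8·M_1 + 2·M_2 = 6(Δ_1 - Δ_0) = -63
Clamped end conditions give two more equations: 2h_0·M_0 + h_0·M_1 = 6(Δ_0 - S'(0)) = 54 and h_1·M_1 + 2h_1·M_2 = 6(S'(4) - Δ_1) = 24.
Solving: M_0 = 22, M_1 = -17, M_2 = 29/2.
On [2, 4], S'(x) = b_1 + 2c_1·(x - 2) + 3d_1·(x - 2)² with b_1 = Δ_1 - h_1(2M_1 + M_2)/6 = 0, c_1 = M_1/2 = -17/2, d_1 = (M_2 - M_1)/(6h_1) = 21/8. So S'(2) = 0.

0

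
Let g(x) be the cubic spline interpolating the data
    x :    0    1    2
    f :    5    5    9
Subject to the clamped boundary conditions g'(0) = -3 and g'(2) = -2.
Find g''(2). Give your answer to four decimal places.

-23.5000

With M_i denoting the second derivative at x_i, h_i = 1, 1, and Δ_i = (y_(i+1) − y_i)/h_i = 0, 4:
  1·M_0 + 4·M_1 + 1·M_2 = 6(Δ_1 - Δ_0) = 24
Clamped end conditions give two more equations: 2h_0·M_0 + h_0·M_1 = 6(Δ_0 - g'(0)) = 18 and h_1·M_1 + 2h_1·M_2 = 6(g'(2) - Δ_1) = -36.
Solving: M_0 = 7/2, M_1 = 11, M_2 = -47/2.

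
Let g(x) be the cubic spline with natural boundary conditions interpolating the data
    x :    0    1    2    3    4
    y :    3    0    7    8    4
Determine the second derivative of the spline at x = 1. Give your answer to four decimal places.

Let M_i = g''(x_i). Step sizes h_i = 1, 1, 1, 1; slopes of the chords Δ_i = (y_(i+1) - y_i)/h_i = -3, 7, 1, -4.
  1·M_0 + 4·M_1 + 1·M_2 = 6(Δ_1 - Δ_0) = 60
  1·M_1 + 4·M_2 + 1·M_3 = 6(Δ_2 - Δ_1) = -36
  1·M_2 + 4·M_3 + 1·M_4 = 6(Δ_3 - Δ_2) = -30
Natural end conditions: M_0 = M_4 = 0.
Solving the tridiagonal system: M_0 = 0, M_1 = 507/28, M_2 = -87/7, M_3 = -123/28, M_4 = 0.

18.1071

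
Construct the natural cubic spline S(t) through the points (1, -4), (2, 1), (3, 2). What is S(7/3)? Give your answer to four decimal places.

1.7037

Put σ_i = S'' at the i-th knot. Here h = (1, 1) and Δ = (5, 1), so the interior equations h_(i-1)·σ_(i-1) + 2(h_(i-1)+h_i)·σ_i + h_i·σ_(i+1) = 6(Δ_i − Δ_(i-1)) read
  1·σ_0 + 4·σ_1 + 1·σ_2 = 6(Δ_1 - Δ_0) = -24
Natural end conditions: σ_0 = σ_2 = 0.
Forward elimination and back-substitution give σ_0 = 0, σ_1 = -6, σ_2 = 0.
On [2, 3], S(t) = 1 + 3·(t - 2) - 3·(t - 2)² + 1·(t - 2)³.
With (t - 2) = 1/3: S(7/3) = 46/27.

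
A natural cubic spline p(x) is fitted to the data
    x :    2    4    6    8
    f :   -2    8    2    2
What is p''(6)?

4

With M_i denoting the second derivative at x_i, h_i = 2, 2, 2, and Δ_i = (y_(i+1) − y_i)/h_i = 5, -3, 0:
  2·M_0 + 8·M_1 + 2·M_2 = 6(Δ_1 - Δ_0) = -48
  2·M_1 + 8·M_2 + 2·M_3 = 6(Δ_2 - Δ_1) = 18
Natural end conditions: M_0 = M_3 = 0.
Solving the tridiagonal system: M_0 = 0, M_1 = -7, M_2 = 4, M_3 = 0.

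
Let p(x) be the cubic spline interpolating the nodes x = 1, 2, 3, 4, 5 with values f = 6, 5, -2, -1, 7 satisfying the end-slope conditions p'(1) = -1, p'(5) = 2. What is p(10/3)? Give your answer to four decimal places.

-3.0847

Write σ_i for p''(x_i). With h_i = 1, 1, 1, 1 and divided differences Δ_i = -1, -7, 1, 8, the continuity of p' gives the tridiagonal system
  1·σ_0 + 4·σ_1 + 1·σ_2 = 6(Δ_1 - Δ_0) = -36
  1·σ_1 + 4·σ_2 + 1·σ_3 = 6(Δ_2 - Δ_1) = 48
  1·σ_2 + 4·σ_3 + 1·σ_4 = 6(Δ_3 - Δ_2) = 42
Clamped end conditions give two more equations: 2h_0·σ_0 + h_0·σ_1 = 6(Δ_0 - p'(1)) = 0 and h_3·σ_3 + 2h_3·σ_4 = 6(p'(5) - Δ_3) = -36.
Solving: σ_0 = 48/7, σ_1 = -96/7, σ_2 = 12, σ_3 = 96/7, σ_4 = -174/7.
On [3, 4], p(x) = -2 - 37/7·(x - 3) + 6·(x - 3)² + 2/7·(x - 3)³.
With (x - 3) = 1/3: p(10/3) = -583/189.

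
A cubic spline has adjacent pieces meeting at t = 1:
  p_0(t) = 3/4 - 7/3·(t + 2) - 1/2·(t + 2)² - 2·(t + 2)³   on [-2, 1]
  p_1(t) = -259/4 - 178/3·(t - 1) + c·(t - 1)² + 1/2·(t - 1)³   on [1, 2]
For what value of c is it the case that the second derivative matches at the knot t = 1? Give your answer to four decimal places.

-18.5000

p_0''(t) = -1 - 12·(t + 2), so p_0''(1) = -37. On the right, p_1''(1) = 2c, so c = -37/2.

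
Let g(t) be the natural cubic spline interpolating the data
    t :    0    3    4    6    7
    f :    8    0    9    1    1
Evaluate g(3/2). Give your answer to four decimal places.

Let M_i = g''(x_i). Step sizes h_i = 3, 1, 2, 1; slopes of the chords Δ_i = (y_(i+1) - y_i)/h_i = -8/3, 9, -4, 0.
  3·M_0 + 8·M_1 + 1·M_2 = 6(Δ_1 - Δ_0) = 70
  1·M_1 + 6·M_2 + 2·M_3 = 6(Δ_2 - Δ_1) = -78
  2·M_2 + 6·M_3 + 1·M_4 = 6(Δ_3 - Δ_2) = 24
Natural end conditions: M_0 = M_4 = 0.
Solving the tridiagonal system: M_0 = 0, M_1 = 1378/125, M_2 = -2274/125, M_3 = 1258/125, M_4 = 0.
On [0, 3], g(t) = 8 - 3067/375·t + 0·t² + 689/1125·t³.
With t = 3/2: g(3/2) = -2201/1000.

-2.2010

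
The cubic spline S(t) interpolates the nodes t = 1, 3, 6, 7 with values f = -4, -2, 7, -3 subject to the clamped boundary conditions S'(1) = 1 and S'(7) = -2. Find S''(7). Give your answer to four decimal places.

32.1538

Put M_i = S'' at the i-th knot. Here h = (2, 3, 1) and Δ = (1, 3, -10), so the interior equations h_(i-1)·M_(i-1) + 2(h_(i-1)+h_i)·M_i + h_i·M_(i+1) = 6(Δ_i − Δ_(i-1)) read
  2·M_0 + 10·M_1 + 3·M_2 = 6(Δ_1 - Δ_0) = 12
  3·M_1 + 8·M_2 + 1·M_3 = 6(Δ_2 - Δ_1) = -78
Clamped end conditions give two more equations: 2h_0·M_0 + h_0·M_1 = 6(Δ_0 - S'(1)) = 0 and h_2·M_2 + 2h_2·M_3 = 6(S'(7) - Δ_2) = 48.
Hence M_0 = -44/13, M_1 = 88/13, M_2 = -212/13, M_3 = 418/13.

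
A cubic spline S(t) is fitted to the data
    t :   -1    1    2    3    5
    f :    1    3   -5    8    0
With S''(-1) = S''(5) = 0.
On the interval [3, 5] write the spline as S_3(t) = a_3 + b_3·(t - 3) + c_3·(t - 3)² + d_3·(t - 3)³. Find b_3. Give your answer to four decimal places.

With M_i denoting the second derivative at x_i, h_i = 2, 1, 1, 2, and Δ_i = (y_(i+1) − y_i)/h_i = 1, -8, 13, -4:
  2·M_0 + 6·M_1 + 1·M_2 = 6(Δ_1 - Δ_0) = -54
  1·M_1 + 4·M_2 + 1·M_3 = 6(Δ_2 - Δ_1) = 126
  1·M_2 + 6·M_3 + 2·M_4 = 6(Δ_3 - Δ_2) = -102
Natural end conditions: M_0 = M_4 = 0.
Solving the tridiagonal system: M_0 = 0, M_1 = -175/11, M_2 = 456/11, M_3 = -263/11, M_4 = 0.
On [3, 5], with S_3(t) = a_3 + b_3·(t - 3) + c_3·(t - 3)² + d_3·(t - 3)³: c_3 = M_3/2 = -263/22, d_3 = (M_4 - M_3)/(6h_3) = 263/132, b_3 = Δ_3 - h_3(2M_3 + M_4)/6 = 394/33.

11.9394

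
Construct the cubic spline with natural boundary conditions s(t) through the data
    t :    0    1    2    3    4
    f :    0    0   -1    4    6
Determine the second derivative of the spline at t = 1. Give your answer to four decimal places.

-4.5000

Put M_i = s'' at the i-th knot. Here h = (1, 1, 1, 1) and Δ = (0, -1, 5, 2), so the interior equations h_(i-1)·M_(i-1) + 2(h_(i-1)+h_i)·M_i + h_i·M_(i+1) = 6(Δ_i − Δ_(i-1)) read
  1·M_0 + 4·M_1 + 1·M_2 = 6(Δ_1 - Δ_0) = -6
  1·M_1 + 4·M_2 + 1·M_3 = 6(Δ_2 - Δ_1) = 36
  1·M_2 + 4·M_3 + 1·M_4 = 6(Δ_3 - Δ_2) = -18
Natural end conditions: M_0 = M_4 = 0.
Solving the tridiagonal system: M_0 = 0, M_1 = -9/2, M_2 = 12, M_3 = -15/2, M_4 = 0.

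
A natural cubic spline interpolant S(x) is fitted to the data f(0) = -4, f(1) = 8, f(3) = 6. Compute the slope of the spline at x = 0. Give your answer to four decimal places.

14.1667

Write σ_i for S''(x_i). With h_i = 1, 2 and divided differences Δ_i = 12, -1, the continuity of S' gives the tridiagonal system
  1·σ_0 + 6·σ_1 + 2·σ_2 = 6(Δ_1 - Δ_0) = -78
Natural end conditions: σ_0 = σ_2 = 0.
Forward elimination and back-substitution give σ_0 = 0, σ_1 = -13, σ_2 = 0.
On [0, 1], S'(x) = b_0 + 2c_0·x + 3d_0·x² with b_0 = Δ_0 - h_0(2σ_0 + σ_1)/6 = 85/6, c_0 = σ_0/2 = 0, d_0 = (σ_1 - σ_0)/(6h_0) = -13/6. So S'(0) = 85/6.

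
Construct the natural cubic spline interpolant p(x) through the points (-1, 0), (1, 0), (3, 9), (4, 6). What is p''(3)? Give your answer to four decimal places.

-9.4091

Let M_i = p''(x_i). Step sizes h_i = 2, 2, 1; slopes of the chords Δ_i = (y_(i+1) - y_i)/h_i = 0, 9/2, -3.
  2·M_0 + 8·M_1 + 2·M_2 = 6(Δ_1 - Δ_0) = 27
  2·M_1 + 6·M_2 + 1·M_3 = 6(Δ_2 - Δ_1) = -45
Natural end conditions: M_0 = M_3 = 0.
Forward elimination and back-substitution give M_0 = 0, M_1 = 63/11, M_2 = -207/22, M_3 = 0.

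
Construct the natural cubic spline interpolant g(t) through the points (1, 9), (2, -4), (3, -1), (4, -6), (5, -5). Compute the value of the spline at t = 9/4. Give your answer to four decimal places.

-3.9749

With M_i denoting the second derivative at x_i, h_i = 1, 1, 1, 1, and Δ_i = (y_(i+1) − y_i)/h_i = -13, 3, -5, 1:
  1·M_0 + 4·M_1 + 1·M_2 = 6(Δ_1 - Δ_0) = 96
  1·M_1 + 4·M_2 + 1·M_3 = 6(Δ_2 - Δ_1) = -48
  1·M_2 + 4·M_3 + 1·M_4 = 6(Δ_3 - Δ_2) = 36
Natural end conditions: M_0 = M_4 = 0.
Hence M_0 = 0, M_1 = 417/14, M_2 = -162/7, M_3 = 207/14, M_4 = 0.
On [2, 3], g(t) = -4 - 43/14·(t - 2) + 417/28·(t - 2)² - 247/28·(t - 2)³.
With (t - 2) = 1/4: g(9/4) = -7123/1792.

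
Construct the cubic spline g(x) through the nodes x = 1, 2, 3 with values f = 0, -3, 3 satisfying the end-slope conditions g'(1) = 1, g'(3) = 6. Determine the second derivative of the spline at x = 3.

Put σ_i = g'' at the i-th knot. Here h = (1, 1) and Δ = (-3, 6), so the interior equations h_(i-1)·σ_(i-1) + 2(h_(i-1)+h_i)·σ_i + h_i·σ_(i+1) = 6(Δ_i − Δ_(i-1)) read
  1·σ_0 + 4·σ_1 + 1·σ_2 = 6(Δ_1 - Δ_0) = 54
Clamped end conditions give two more equations: 2h_0·σ_0 + h_0·σ_1 = 6(Δ_0 - g'(1)) = -24 and h_1·σ_1 + 2h_1·σ_2 = 6(g'(3) - Δ_1) = 0.
Hence σ_0 = -23, σ_1 = 22, σ_2 = -11.

-11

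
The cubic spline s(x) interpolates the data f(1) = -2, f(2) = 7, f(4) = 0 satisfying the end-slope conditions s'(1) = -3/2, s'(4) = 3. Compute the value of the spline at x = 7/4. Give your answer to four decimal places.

Put M_i = s'' at the i-th knot. Here h = (1, 2) and Δ = (9, -7/2), so the interior equations h_(i-1)·M_(i-1) + 2(h_(i-1)+h_i)·M_i + h_i·M_(i+1) = 6(Δ_i − Δ_(i-1)) read
  1·M_0 + 6·M_1 + 2·M_2 = 6(Δ_1 - Δ_0) = -75
Clamped end conditions give two more equations: 2h_0·M_0 + h_0·M_1 = 6(Δ_0 - s'(1)) = 63 and h_1·M_1 + 2h_1·M_2 = 6(s'(4) - Δ_1) = 39.
Solving: M_0 = 91/2, M_1 = -28, M_2 = 95/4.
On [1, 2], s(x) = -2 - 3/2·(x - 1) + 91/4·(x - 1)² - 49/4·(x - 1)³.
With (x - 1) = 3/4: s(7/4) = 1153/256.

4.5039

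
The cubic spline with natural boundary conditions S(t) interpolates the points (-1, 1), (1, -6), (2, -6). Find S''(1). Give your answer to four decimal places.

With M_i denoting the second derivative at x_i, h_i = 2, 1, and Δ_i = (y_(i+1) − y_i)/h_i = -7/2, 0:
  2·M_0 + 6·M_1 + 1·M_2 = 6(Δ_1 - Δ_0) = 21
Natural end conditions: M_0 = M_2 = 0.
Forward elimination and back-substitution give M_0 = 0, M_1 = 7/2, M_2 = 0.

3.5000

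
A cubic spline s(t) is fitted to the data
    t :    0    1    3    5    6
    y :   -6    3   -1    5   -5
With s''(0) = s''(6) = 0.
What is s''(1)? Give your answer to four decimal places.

-14.9000

Put M_i = s'' at the i-th knot. Here h = (1, 2, 2, 1) and Δ = (9, -2, 3, -10), so the interior equations h_(i-1)·M_(i-1) + 2(h_(i-1)+h_i)·M_i + h_i·M_(i+1) = 6(Δ_i − Δ_(i-1)) read
  1·M_0 + 6·M_1 + 2·M_2 = 6(Δ_1 - Δ_0) = -66
  2·M_1 + 8·M_2 + 2·M_3 = 6(Δ_2 - Δ_1) = 30
  2·M_2 + 6·M_3 + 1·M_4 = 6(Δ_3 - Δ_2) = -78
Natural end conditions: M_0 = M_4 = 0.
Solving: M_0 = 0, M_1 = -149/10, M_2 = 117/10, M_3 = -169/10, M_4 = 0.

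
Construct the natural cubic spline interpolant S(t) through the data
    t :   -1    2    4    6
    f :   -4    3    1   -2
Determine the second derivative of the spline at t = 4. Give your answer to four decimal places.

Put m_i = S'' at the i-th knot. Here h = (3, 2, 2) and Δ = (7/3, -1, -3/2), so the interior equations h_(i-1)·m_(i-1) + 2(h_(i-1)+h_i)·m_i + h_i·m_(i+1) = 6(Δ_i − Δ_(i-1)) read
  3·m_0 + 10·m_1 + 2·m_2 = 6(Δ_1 - Δ_0) = -20
  2·m_1 + 8·m_2 + 2·m_3 = 6(Δ_2 - Δ_1) = -3
Natural end conditions: m_0 = m_3 = 0.
Solving the tridiagonal system: m_0 = 0, m_1 = -77/38, m_2 = 5/38, m_3 = 0.

0.1316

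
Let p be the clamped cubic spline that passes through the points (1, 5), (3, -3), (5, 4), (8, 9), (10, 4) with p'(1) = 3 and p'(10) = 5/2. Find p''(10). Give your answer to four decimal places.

9.3955

Put m_i = p'' at the i-th knot. Here h = (2, 2, 3, 2) and Δ = (-4, 7/2, 5/3, -5/2), so the interior equations h_(i-1)·m_(i-1) + 2(h_(i-1)+h_i)·m_i + h_i·m_(i+1) = 6(Δ_i − Δ_(i-1)) read
  2·m_0 + 8·m_1 + 2·m_2 = 6(Δ_1 - Δ_0) = 45
  2·m_1 + 10·m_2 + 3·m_3 = 6(Δ_2 - Δ_1) = -11
  3·m_2 + 10·m_3 + 2·m_4 = 6(Δ_3 - Δ_2) = -25
Clamped end conditions give two more equations: 2h_0·m_0 + h_0·m_1 = 6(Δ_0 - p'(1)) = -42 and h_3·m_3 + 2h_3·m_4 = 6(p'(10) - Δ_3) = 30.
Hence m_0 = -5485/354, m_1 = 1768/177, m_2 = -347/177, m_3 = -671/177, m_4 = 1663/177.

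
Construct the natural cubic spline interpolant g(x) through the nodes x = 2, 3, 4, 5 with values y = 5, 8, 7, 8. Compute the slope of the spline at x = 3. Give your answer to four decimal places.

Let σ_i = g''(x_i). Step sizes h_i = 1, 1, 1; slopes of the chords Δ_i = (y_(i+1) - y_i)/h_i = 3, -1, 1.
  1·σ_0 + 4·σ_1 + 1·σ_2 = 6(Δ_1 - Δ_0) = -24
  1·σ_1 + 4·σ_2 + 1·σ_3 = 6(Δ_2 - Δ_1) = 12
Natural end conditions: σ_0 = σ_3 = 0.
Hence σ_0 = 0, σ_1 = -36/5, σ_2 = 24/5, σ_3 = 0.
On [3, 4], g'(x) = b_1 + 2c_1·(x - 3) + 3d_1·(x - 3)² with b_1 = Δ_1 - h_1(2σ_1 + σ_2)/6 = 3/5, c_1 = σ_1/2 = -18/5, d_1 = (σ_2 - σ_1)/(6h_1) = 2. So g'(3) = 3/5.

0.6000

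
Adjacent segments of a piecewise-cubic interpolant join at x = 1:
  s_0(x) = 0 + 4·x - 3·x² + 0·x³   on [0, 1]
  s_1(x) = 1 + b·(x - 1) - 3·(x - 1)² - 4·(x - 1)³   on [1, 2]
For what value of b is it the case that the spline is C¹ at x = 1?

s_0'(x) = 4 - 6·x + 0·x², so s_0'(1) = -2. On the right, s_1'(1) = b, so b = -2.

-2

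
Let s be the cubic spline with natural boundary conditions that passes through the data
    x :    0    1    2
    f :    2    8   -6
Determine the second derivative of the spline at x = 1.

Write M_i for s''(x_i). With h_i = 1, 1 and divided differences Δ_i = 6, -14, the continuity of s' gives the tridiagonal system
  1·M_0 + 4·M_1 + 1·M_2 = 6(Δ_1 - Δ_0) = -120
Natural end conditions: M_0 = M_2 = 0.
Forward elimination and back-substitution give M_0 = 0, M_1 = -30, M_2 = 0.

-30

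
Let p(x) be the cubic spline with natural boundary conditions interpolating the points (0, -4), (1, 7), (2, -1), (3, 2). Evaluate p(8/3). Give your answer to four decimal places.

Let σ_i = p''(x_i). Step sizes h_i = 1, 1, 1; slopes of the chords Δ_i = (y_(i+1) - y_i)/h_i = 11, -8, 3.
  1·σ_0 + 4·σ_1 + 1·σ_2 = 6(Δ_1 - Δ_0) = -114
  1·σ_1 + 4·σ_2 + 1·σ_3 = 6(Δ_2 - Δ_1) = 66
Natural end conditions: σ_0 = σ_3 = 0.
Hence σ_0 = 0, σ_1 = -174/5, σ_2 = 126/5, σ_3 = 0.
On [2, 3], p(x) = -1 - 27/5·(x - 2) + 63/5·(x - 2)² - 21/5·(x - 2)³.
With (x - 2) = 2/3: p(8/3) = -11/45.

-0.2444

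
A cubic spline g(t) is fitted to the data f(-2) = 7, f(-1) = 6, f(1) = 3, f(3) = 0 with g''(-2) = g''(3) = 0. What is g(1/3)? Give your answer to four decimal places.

4.0741

Let m_i = g''(x_i). Step sizes h_i = 1, 2, 2; slopes of the chords Δ_i = (y_(i+1) - y_i)/h_i = -1, -3/2, -3/2.
  1·m_0 + 6·m_1 + 2·m_2 = 6(Δ_1 - Δ_0) = -3
  2·m_1 + 8·m_2 + 2·m_3 = 6(Δ_2 - Δ_1) = 0
Natural end conditions: m_0 = m_3 = 0.
Solving: m_0 = 0, m_1 = -6/11, m_2 = 3/22, m_3 = 0.
On [-1, 1], g(t) = 6 - 13/11·(t + 1) - 3/11·(t + 1)² + 5/88·(t + 1)³.
With (t + 1) = 4/3: g(1/3) = 110/27.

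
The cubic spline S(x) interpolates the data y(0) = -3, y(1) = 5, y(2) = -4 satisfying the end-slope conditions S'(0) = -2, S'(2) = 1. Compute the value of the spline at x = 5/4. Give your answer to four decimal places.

3.4766

Let M_i = S''(x_i). Step sizes h_i = 1, 1; slopes of the chords Δ_i = (y_(i+1) - y_i)/h_i = 8, -9.
  1·M_0 + 4·M_1 + 1·M_2 = 6(Δ_1 - Δ_0) = -102
Clamped end conditions give two more equations: 2h_0·M_0 + h_0·M_1 = 6(Δ_0 - S'(0)) = 60 and h_1·M_1 + 2h_1·M_2 = 6(S'(2) - Δ_1) = 60.
Hence M_0 = 57, M_1 = -54, M_2 = 57.
On [1, 2], S(x) = 5 - 1/2·(x - 1) - 27·(x - 1)² + 37/2·(x - 1)³.
With (x - 1) = 1/4: S(5/4) = 445/128.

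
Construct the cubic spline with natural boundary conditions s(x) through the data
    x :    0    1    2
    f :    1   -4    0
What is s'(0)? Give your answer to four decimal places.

Let M_i = s''(x_i). Step sizes h_i = 1, 1; slopes of the chords Δ_i = (y_(i+1) - y_i)/h_i = -5, 4.
  1·M_0 + 4·M_1 + 1·M_2 = 6(Δ_1 - Δ_0) = 54
Natural end conditions: M_0 = M_2 = 0.
Solving: M_0 = 0, M_1 = 27/2, M_2 = 0.
On [0, 1], s'(x) = b_0 + 2c_0·x + 3d_0·x² with b_0 = Δ_0 - h_0(2M_0 + M_1)/6 = -29/4, c_0 = M_0/2 = 0, d_0 = (M_1 - M_0)/(6h_0) = 9/4. So s'(0) = -29/4.

-7.2500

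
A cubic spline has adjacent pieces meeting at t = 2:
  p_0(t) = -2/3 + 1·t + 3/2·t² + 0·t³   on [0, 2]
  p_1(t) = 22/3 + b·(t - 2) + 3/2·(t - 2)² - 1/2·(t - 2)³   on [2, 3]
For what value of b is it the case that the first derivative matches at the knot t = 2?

7

p_0'(t) = 1 + 3·t + 0·t², so p_0'(2) = 7. On the right, p_1'(2) = b, so b = 7.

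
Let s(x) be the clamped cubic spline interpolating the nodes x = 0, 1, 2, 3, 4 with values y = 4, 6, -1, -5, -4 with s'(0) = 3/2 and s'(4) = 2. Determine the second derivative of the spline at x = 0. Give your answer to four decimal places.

10.5179

Let σ_i = s''(x_i). Step sizes h_i = 1, 1, 1, 1; slopes of the chords Δ_i = (y_(i+1) - y_i)/h_i = 2, -7, -4, 1.
  1·σ_0 + 4·σ_1 + 1·σ_2 = 6(Δ_1 - Δ_0) = -54
  1·σ_1 + 4·σ_2 + 1·σ_3 = 6(Δ_2 - Δ_1) = 18
  1·σ_2 + 4·σ_3 + 1·σ_4 = 6(Δ_3 - Δ_2) = 30
Clamped end conditions give two more equations: 2h_0·σ_0 + h_0·σ_1 = 6(Δ_0 - s'(0)) = 3 and h_3·σ_3 + 2h_3·σ_4 = 6(s'(4) - Δ_3) = 6.
Solving: σ_0 = 589/56, σ_1 = -505/28, σ_2 = 61/8, σ_3 = 155/28, σ_4 = 13/56.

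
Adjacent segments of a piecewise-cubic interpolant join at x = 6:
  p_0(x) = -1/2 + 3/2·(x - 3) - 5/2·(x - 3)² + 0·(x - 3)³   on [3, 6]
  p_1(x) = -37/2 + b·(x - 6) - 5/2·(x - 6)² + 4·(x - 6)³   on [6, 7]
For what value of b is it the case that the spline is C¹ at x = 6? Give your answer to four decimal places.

-13.5000

p_0'(x) = 3/2 - 5·(x - 3) + 0·(x - 3)², so p_0'(6) = -27/2. On the right, p_1'(6) = b, so b = -27/2.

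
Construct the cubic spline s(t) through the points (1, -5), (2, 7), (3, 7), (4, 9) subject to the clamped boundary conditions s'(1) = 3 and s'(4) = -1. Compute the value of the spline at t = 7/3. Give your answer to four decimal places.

Write M_i for s''(x_i). With h_i = 1, 1, 1 and divided differences Δ_i = 12, 0, 2, the continuity of s' gives the tridiagonal system
  1·M_0 + 4·M_1 + 1·M_2 = 6(Δ_1 - Δ_0) = -72
  1·M_1 + 4·M_2 + 1·M_3 = 6(Δ_2 - Δ_1) = 12
Clamped end conditions give two more equations: 2h_0·M_0 + h_0·M_1 = 6(Δ_0 - s'(1)) = 54 and h_2·M_2 + 2h_2·M_3 = 6(s'(4) - Δ_2) = -18.
Solving the tridiagonal system: M_0 = 130/3, M_1 = -98/3, M_2 = 46/3, M_3 = -50/3.
On [2, 3], s(t) = 7 + 25/3·(t - 2) - 49/3·(t - 2)² + 8·(t - 2)³.
With (t - 2) = 1/3: s(7/3) = 223/27.

8.2593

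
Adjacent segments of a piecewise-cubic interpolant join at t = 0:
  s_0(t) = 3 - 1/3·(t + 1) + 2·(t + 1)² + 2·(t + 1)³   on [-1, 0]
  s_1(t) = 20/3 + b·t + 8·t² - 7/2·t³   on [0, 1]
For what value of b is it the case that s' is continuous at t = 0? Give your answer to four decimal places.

s_0'(t) = -1/3 + 4·(t + 1) + 6·(t + 1)², so s_0'(0) = 29/3. On the right, s_1'(0) = b, so b = 29/3.

9.6667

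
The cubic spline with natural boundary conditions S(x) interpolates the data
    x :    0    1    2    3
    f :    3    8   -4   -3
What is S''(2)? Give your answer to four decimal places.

27.6000

Write σ_i for S''(x_i). With h_i = 1, 1, 1 and divided differences Δ_i = 5, -12, 1, the continuity of S' gives the tridiagonal system
  1·σ_0 + 4·σ_1 + 1·σ_2 = 6(Δ_1 - Δ_0) = -102
  1·σ_1 + 4·σ_2 + 1·σ_3 = 6(Δ_2 - Δ_1) = 78
Natural end conditions: σ_0 = σ_3 = 0.
Solving: σ_0 = 0, σ_1 = -162/5, σ_2 = 138/5, σ_3 = 0.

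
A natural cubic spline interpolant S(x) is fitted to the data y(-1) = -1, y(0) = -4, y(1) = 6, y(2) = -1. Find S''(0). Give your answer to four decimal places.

With σ_i denoting the second derivative at x_i, h_i = 1, 1, 1, and Δ_i = (y_(i+1) − y_i)/h_i = -3, 10, -7:
  1·σ_0 + 4·σ_1 + 1·σ_2 = 6(Δ_1 - Δ_0) = 78
  1·σ_1 + 4·σ_2 + 1·σ_3 = 6(Δ_2 - Δ_1) = -102
Natural end conditions: σ_0 = σ_3 = 0.
Solving: σ_0 = 0, σ_1 = 138/5, σ_2 = -162/5, σ_3 = 0.

27.6000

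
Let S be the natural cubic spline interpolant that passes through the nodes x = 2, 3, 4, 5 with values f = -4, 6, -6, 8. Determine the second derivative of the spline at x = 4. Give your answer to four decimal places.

Put σ_i = S'' at the i-th knot. Here h = (1, 1, 1) and Δ = (10, -12, 14), so the interior equations h_(i-1)·σ_(i-1) + 2(h_(i-1)+h_i)·σ_i + h_i·σ_(i+1) = 6(Δ_i − Δ_(i-1)) read
  1·σ_0 + 4·σ_1 + 1·σ_2 = 6(Δ_1 - Δ_0) = -132
  1·σ_1 + 4·σ_2 + 1·σ_3 = 6(Δ_2 - Δ_1) = 156
Natural end conditions: σ_0 = σ_3 = 0.
Solving the tridiagonal system: σ_0 = 0, σ_1 = -228/5, σ_2 = 252/5, σ_3 = 0.

50.4000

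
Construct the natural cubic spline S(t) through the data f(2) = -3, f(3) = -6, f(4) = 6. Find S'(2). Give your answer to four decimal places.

-6.7500

With σ_i denoting the second derivative at x_i, h_i = 1, 1, and Δ_i = (y_(i+1) − y_i)/h_i = -3, 12:
  1·σ_0 + 4·σ_1 + 1·σ_2 = 6(Δ_1 - Δ_0) = 90
Natural end conditions: σ_0 = σ_2 = 0.
Solving the tridiagonal system: σ_0 = 0, σ_1 = 45/2, σ_2 = 0.
On [2, 3], S'(t) = b_0 + 2c_0·(t - 2) + 3d_0·(t - 2)² with b_0 = Δ_0 - h_0(2σ_0 + σ_1)/6 = -27/4, c_0 = σ_0/2 = 0, d_0 = (σ_1 - σ_0)/(6h_0) = 15/4. So S'(2) = -27/4.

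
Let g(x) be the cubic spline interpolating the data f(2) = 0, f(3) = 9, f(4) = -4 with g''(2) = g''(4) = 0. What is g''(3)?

Let M_i = g''(x_i). Step sizes h_i = 1, 1; slopes of the chords Δ_i = (y_(i+1) - y_i)/h_i = 9, -13.
  1·M_0 + 4·M_1 + 1·M_2 = 6(Δ_1 - Δ_0) = -132
Natural end conditions: M_0 = M_2 = 0.
Hence M_0 = 0, M_1 = -33, M_2 = 0.

-33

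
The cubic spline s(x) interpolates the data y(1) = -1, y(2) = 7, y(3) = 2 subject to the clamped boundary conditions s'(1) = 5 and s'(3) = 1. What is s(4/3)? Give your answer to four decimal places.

1.7593

Put σ_i = s'' at the i-th knot. Here h = (1, 1) and Δ = (8, -5), so the interior equations h_(i-1)·σ_(i-1) + 2(h_(i-1)+h_i)·σ_i + h_i·σ_(i+1) = 6(Δ_i − Δ_(i-1)) read
  1·σ_0 + 4·σ_1 + 1·σ_2 = 6(Δ_1 - Δ_0) = -78
Clamped end conditions give two more equations: 2h_0·σ_0 + h_0·σ_1 = 6(Δ_0 - s'(1)) = 18 and h_1·σ_1 + 2h_1·σ_2 = 6(s'(3) - Δ_1) = 36.
Solving: σ_0 = 53/2, σ_1 = -35, σ_2 = 71/2.
On [1, 2], s(x) = -1 + 5·(x - 1) + 53/4·(x - 1)² - 41/4·(x - 1)³.
With (x - 1) = 1/3: s(4/3) = 95/54.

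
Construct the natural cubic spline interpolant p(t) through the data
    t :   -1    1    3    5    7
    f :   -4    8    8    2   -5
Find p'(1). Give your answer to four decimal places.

Let σ_i = p''(x_i). Step sizes h_i = 2, 2, 2, 2; slopes of the chords Δ_i = (y_(i+1) - y_i)/h_i = 6, 0, -3, -7/2.
  2·σ_0 + 8·σ_1 + 2·σ_2 = 6(Δ_1 - Δ_0) = -36
  2·σ_1 + 8·σ_2 + 2·σ_3 = 6(Δ_2 - Δ_1) = -18
  2·σ_2 + 8·σ_3 + 2·σ_4 = 6(Δ_3 - Δ_2) = -3
Natural end conditions: σ_0 = σ_4 = 0.
Solving: σ_0 = 0, σ_1 = -471/112, σ_2 = -33/28, σ_3 = -9/112, σ_4 = 0.
On [1, 3], p'(t) = b_1 + 2c_1·(t - 1) + 3d_1·(t - 1)² with b_1 = Δ_1 - h_1(2σ_1 + σ_2)/6 = 179/56, c_1 = σ_1/2 = -471/224, d_1 = (σ_2 - σ_1)/(6h_1) = 113/448. So p'(1) = 179/56.

3.1964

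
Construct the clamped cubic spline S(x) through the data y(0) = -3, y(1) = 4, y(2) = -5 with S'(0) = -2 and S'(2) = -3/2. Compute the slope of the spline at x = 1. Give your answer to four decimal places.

-0.6250

Put σ_i = S'' at the i-th knot. Here h = (1, 1) and Δ = (7, -9), so the interior equations h_(i-1)·σ_(i-1) + 2(h_(i-1)+h_i)·σ_i + h_i·σ_(i+1) = 6(Δ_i − Δ_(i-1)) read
  1·σ_0 + 4·σ_1 + 1·σ_2 = 6(Δ_1 - Δ_0) = -96
Clamped end conditions give two more equations: 2h_0·σ_0 + h_0·σ_1 = 6(Δ_0 - S'(0)) = 54 and h_1·σ_1 + 2h_1·σ_2 = 6(S'(2) - Δ_1) = 45.
Forward elimination and back-substitution give σ_0 = 205/4, σ_1 = -97/2, σ_2 = 187/4.
On [1, 2], S'(x) = b_1 + 2c_1·(x - 1) + 3d_1·(x - 1)² with b_1 = Δ_1 - h_1(2σ_1 + σ_2)/6 = -5/8, c_1 = σ_1/2 = -97/4, d_1 = (σ_2 - σ_1)/(6h_1) = 127/8. So S'(1) = -5/8.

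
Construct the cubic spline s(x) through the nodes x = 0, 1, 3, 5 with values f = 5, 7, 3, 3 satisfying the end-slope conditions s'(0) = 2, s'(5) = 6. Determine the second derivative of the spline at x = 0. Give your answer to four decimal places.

With m_i denoting the second derivative at x_i, h_i = 1, 2, 2, and Δ_i = (y_(i+1) − y_i)/h_i = 2, -2, 0:
  1·m_0 + 6·m_1 + 2·m_2 = 6(Δ_1 - Δ_0) = -24
  2·m_1 + 8·m_2 + 2·m_3 = 6(Δ_2 - Δ_1) = 12
Clamped end conditions give two more equations: 2h_0·m_0 + h_0·m_1 = 6(Δ_0 - s'(0)) = 0 and h_2·m_2 + 2h_2·m_3 = 6(s'(5) - Δ_2) = 36.
Solving the tridiagonal system: m_0 = 52/23, m_1 = -104/23, m_2 = 10/23, m_3 = 202/23.

2.2609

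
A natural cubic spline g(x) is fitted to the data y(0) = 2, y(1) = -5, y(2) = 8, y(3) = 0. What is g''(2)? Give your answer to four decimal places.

-41.6000

Write σ_i for g''(x_i). With h_i = 1, 1, 1 and divided differences Δ_i = -7, 13, -8, the continuity of g' gives the tridiagonal system
  1·σ_0 + 4·σ_1 + 1·σ_2 = 6(Δ_1 - Δ_0) = 120
  1·σ_1 + 4·σ_2 + 1·σ_3 = 6(Δ_2 - Δ_1) = -126
Natural end conditions: σ_0 = σ_3 = 0.
Forward elimination and back-substitution give σ_0 = 0, σ_1 = 202/5, σ_2 = -208/5, σ_3 = 0.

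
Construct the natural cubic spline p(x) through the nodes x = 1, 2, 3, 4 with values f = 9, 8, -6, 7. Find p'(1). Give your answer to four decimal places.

Let m_i = p''(x_i). Step sizes h_i = 1, 1, 1; slopes of the chords Δ_i = (y_(i+1) - y_i)/h_i = -1, -14, 13.
  1·m_0 + 4·m_1 + 1·m_2 = 6(Δ_1 - Δ_0) = -78
  1·m_1 + 4·m_2 + 1·m_3 = 6(Δ_2 - Δ_1) = 162
Natural end conditions: m_0 = m_3 = 0.
Hence m_0 = 0, m_1 = -158/5, m_2 = 242/5, m_3 = 0.
On [1, 2], p'(x) = b_0 + 2c_0·(x - 1) + 3d_0·(x - 1)² with b_0 = Δ_0 - h_0(2m_0 + m_1)/6 = 64/15, c_0 = m_0/2 = 0, d_0 = (m_1 - m_0)/(6h_0) = -79/15. So p'(1) = 64/15.

4.2667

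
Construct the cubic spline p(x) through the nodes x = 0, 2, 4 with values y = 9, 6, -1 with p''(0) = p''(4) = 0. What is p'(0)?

Let M_i = p''(x_i). Step sizes h_i = 2, 2; slopes of the chords Δ_i = (y_(i+1) - y_i)/h_i = -3/2, -7/2.
  2·M_0 + 8·M_1 + 2·M_2 = 6(Δ_1 - Δ_0) = -12
Natural end conditions: M_0 = M_2 = 0.
Hence M_0 = 0, M_1 = -3/2, M_2 = 0.
On [0, 2], p'(x) = b_0 + 2c_0·x + 3d_0·x² with b_0 = Δ_0 - h_0(2M_0 + M_1)/6 = -1, c_0 = M_0/2 = 0, d_0 = (M_1 - M_0)/(6h_0) = -1/8. So p'(0) = -1.

-1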